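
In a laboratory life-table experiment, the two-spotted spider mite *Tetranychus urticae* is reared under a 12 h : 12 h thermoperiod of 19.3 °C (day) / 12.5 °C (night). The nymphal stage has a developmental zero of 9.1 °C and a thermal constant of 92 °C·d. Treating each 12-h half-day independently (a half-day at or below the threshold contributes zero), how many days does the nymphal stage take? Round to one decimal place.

13.5 days

Day half: max(0, 19.3 − 9.1) × 0.5 = 10.2 × 0.5 = 5.10 DD.
Night half: max(0, 12.5 − 9.1) × 0.5 = 3.4 × 0.5 = 1.70 DD.
Per 24 h: 6.80 DD/day.
Duration = 92 / 6.80 = 13.529 ≈ 13.5 days.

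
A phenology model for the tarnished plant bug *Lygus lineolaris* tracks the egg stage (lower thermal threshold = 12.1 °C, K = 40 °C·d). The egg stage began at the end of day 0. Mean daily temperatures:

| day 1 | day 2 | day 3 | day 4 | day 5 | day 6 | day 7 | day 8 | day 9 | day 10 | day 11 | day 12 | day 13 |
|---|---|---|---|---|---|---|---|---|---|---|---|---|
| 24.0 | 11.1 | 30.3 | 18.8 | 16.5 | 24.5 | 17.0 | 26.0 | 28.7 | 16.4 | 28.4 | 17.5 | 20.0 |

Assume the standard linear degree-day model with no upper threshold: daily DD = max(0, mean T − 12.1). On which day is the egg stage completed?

day 5

Daily DD above 12.1 °C: 11.9, 0.0, 18.2, 6.7, 4.4, 12.4, 4.9, 13.9, 16.6, 4.3, 16.3, 5.4, 7.9.
Cumulative: 11.9, 11.9, 30.1, 36.8, 41.2, 53.6, 58.5, 72.4, 89.0, 93.3, 109.6, 115.0, 122.9.
The total first reaches 40 DD on day 5.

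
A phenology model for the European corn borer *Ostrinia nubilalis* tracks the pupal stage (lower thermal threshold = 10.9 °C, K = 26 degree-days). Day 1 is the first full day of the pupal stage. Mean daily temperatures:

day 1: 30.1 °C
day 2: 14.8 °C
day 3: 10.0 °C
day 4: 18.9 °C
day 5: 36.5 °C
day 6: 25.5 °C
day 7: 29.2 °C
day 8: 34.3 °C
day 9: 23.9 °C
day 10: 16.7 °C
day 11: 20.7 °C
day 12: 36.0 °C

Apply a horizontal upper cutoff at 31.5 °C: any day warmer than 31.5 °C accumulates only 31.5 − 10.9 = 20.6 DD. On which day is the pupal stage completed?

day 4

Daily DD above 10.9 °C (capped at 20.6): 19.2, 3.9, 0.0, 8.0, 20.6, 14.6, 18.3, 20.6, 13.0, 5.8, 9.8, 20.6.
Cumulative: 19.2, 23.1, 23.1, 31.1, 51.7, 66.3, 84.6, 105.2, 118.2, 124.0, 133.8, 154.4.
The total first reaches 26 DD on day 4.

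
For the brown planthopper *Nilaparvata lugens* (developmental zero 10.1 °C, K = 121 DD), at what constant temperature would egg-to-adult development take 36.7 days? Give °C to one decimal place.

Required daily accumulation = 121 / 36.7 = 3.297 DD/day.
T = T_base + 3.297 = 10.1 + 3.297 = 13.397 ≈ 13.4 °C.

13.4 °C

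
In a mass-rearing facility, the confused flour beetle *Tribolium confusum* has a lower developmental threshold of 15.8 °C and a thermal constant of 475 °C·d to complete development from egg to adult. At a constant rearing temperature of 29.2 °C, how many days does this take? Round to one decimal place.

35.4 days

Daily accumulation = 29.2 − 15.8 = 13.4 DD/day.
Duration = 475 / 13.4 = 35.448 ≈ 35.4 days.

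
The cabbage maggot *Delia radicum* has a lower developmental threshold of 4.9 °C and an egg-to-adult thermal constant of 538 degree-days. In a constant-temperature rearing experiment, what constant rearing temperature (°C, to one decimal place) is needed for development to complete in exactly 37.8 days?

19.1 °C

Required daily accumulation = 538 / 37.8 = 14.233 DD/day.
T = T_base + 14.233 = 4.9 + 14.233 = 19.133 ≈ 19.1 °C.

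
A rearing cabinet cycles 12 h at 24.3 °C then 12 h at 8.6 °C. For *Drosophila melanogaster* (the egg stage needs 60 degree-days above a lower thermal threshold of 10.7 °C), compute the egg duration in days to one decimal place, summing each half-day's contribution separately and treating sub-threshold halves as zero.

8.8 days

Day half: max(0, 24.3 − 10.7) × 0.5 = 13.6 × 0.5 = 6.80 DD.
Night half: max(0, 8.6 − 10.7) × 0.5 = 0.0 × 0.5 = 0.00 DD.
Per 24 h: 6.80 DD/day.
Duration = 60 / 6.80 = 8.824 ≈ 8.8 days.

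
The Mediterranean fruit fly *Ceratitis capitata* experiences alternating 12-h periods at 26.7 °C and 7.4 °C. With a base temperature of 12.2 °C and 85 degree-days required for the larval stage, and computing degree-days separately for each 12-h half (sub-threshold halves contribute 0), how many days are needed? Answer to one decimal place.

11.7 days

Day half: max(0, 26.7 − 12.2) × 0.5 = 14.5 × 0.5 = 7.25 DD.
Night half: max(0, 7.4 − 12.2) × 0.5 = 0.0 × 0.5 = 0.00 DD.
Per 24 h: 7.25 DD/day.
Duration = 85 / 7.25 = 11.724 ≈ 11.7 days.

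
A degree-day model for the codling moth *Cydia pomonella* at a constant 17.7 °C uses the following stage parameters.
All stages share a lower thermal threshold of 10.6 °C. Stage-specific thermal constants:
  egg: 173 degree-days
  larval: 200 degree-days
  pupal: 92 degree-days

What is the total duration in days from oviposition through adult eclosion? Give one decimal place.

Daily accumulation at 17.7 °C = 17.7 − 10.6 = 7.1 DD/day.
Total K = 173 + 200 + 92 = 465 DD.
Total duration = 465 / 7.1 = 65.493 ≈ 65.5 days.

65.5 days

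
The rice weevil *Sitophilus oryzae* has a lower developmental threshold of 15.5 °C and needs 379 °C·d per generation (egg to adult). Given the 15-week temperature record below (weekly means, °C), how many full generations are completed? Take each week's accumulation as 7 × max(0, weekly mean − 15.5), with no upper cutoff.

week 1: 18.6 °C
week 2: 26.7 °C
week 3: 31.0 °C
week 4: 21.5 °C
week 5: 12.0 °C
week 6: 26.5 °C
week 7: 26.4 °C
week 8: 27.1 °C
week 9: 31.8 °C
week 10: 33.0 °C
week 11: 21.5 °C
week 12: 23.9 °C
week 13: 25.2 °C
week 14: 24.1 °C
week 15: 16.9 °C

Weekly DD (7 × max(0, T̄ − 15.5)): 21.7, 78.4, 108.5, 42.0, 0.0, 77.0, 76.3, 81.2, 114.1, 122.5, 42.0, 58.8, 67.9, 60.2, 9.8.
Season total = 960.4 DD.
Complete generations = ⌊960.4 / 379⌋ = 2.

2 generations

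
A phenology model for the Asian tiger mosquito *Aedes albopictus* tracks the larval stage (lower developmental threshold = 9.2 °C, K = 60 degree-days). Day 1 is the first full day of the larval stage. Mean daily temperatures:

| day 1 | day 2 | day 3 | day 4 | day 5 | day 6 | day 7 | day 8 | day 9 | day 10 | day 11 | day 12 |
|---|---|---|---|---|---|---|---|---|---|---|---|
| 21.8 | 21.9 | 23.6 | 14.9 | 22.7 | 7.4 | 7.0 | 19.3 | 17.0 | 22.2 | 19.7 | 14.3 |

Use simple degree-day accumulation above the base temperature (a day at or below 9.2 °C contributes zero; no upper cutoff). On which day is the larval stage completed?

Daily DD above 9.2 °C: 12.6, 12.7, 14.4, 5.7, 13.5, 0.0, 0.0, 10.1, 7.8, 13.0, 10.5, 5.1.
Cumulative: 12.6, 25.3, 39.7, 45.4, 58.9, 58.9, 58.9, 69.0, 76.8, 89.8, 100.3, 105.4.
The total first reaches 60 DD on day 8.

day 8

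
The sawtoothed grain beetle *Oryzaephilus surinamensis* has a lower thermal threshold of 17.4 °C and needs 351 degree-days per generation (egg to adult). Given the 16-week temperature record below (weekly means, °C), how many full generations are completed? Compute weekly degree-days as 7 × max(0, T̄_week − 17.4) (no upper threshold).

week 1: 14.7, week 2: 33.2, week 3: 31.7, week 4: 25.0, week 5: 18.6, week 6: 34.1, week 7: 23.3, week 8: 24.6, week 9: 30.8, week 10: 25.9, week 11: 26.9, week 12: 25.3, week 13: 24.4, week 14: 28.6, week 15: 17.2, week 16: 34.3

2 generations

Weekly DD (7 × max(0, T̄ − 17.4)): 0.0, 110.6, 100.1, 53.2, 8.4, 116.9, 41.3, 50.4, 93.8, 59.5, 66.5, 55.3, 49.0, 78.4, 0.0, 118.3.
Season total = 1001.7 DD.
Complete generations = ⌊1001.7 / 351⌋ = 2.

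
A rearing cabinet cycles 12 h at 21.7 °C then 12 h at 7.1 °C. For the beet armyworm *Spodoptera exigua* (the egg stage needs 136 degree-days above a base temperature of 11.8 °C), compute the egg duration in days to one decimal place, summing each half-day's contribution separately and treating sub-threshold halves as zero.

Day half: max(0, 21.7 − 11.8) × 0.5 = 9.9 × 0.5 = 4.95 DD.
Night half: max(0, 7.1 − 11.8) × 0.5 = 0.0 × 0.5 = 0.00 DD.
Per 24 h: 4.95 DD/day.
Duration = 136 / 4.95 = 27.475 ≈ 27.5 days.

27.5 days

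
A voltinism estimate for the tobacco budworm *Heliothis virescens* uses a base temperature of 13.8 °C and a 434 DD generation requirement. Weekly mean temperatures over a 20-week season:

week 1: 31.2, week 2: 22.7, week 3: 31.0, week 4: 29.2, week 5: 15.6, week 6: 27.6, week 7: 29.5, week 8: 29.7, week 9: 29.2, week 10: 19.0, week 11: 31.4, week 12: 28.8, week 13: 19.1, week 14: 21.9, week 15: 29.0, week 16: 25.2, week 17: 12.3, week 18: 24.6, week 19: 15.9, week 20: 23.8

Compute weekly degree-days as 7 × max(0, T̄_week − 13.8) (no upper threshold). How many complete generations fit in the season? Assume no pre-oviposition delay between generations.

Weekly DD (7 × max(0, T̄ − 13.8)): 121.8, 62.3, 120.4, 107.8, 12.6, 96.6, 109.9, 111.3, 107.8, 36.4, 123.2, 105.0, 37.1, 56.7, 106.4, 79.8, 0.0, 75.6, 14.7, 70.0.
Season total = 1555.4 DD.
Complete generations = ⌊1555.4 / 434⌋ = 3.

3 generations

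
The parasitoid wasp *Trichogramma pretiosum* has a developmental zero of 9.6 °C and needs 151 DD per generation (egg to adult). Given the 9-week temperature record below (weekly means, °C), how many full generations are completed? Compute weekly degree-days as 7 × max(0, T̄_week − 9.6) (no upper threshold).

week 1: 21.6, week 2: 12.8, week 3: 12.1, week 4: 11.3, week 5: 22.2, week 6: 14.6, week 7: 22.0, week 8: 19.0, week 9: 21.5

Weekly DD (7 × max(0, T̄ − 9.6)): 84.0, 22.4, 17.5, 11.9, 88.2, 35.0, 86.8, 65.8, 83.3.
Season total = 494.9 DD.
Complete generations = ⌊494.9 / 151⌋ = 3.

3 generations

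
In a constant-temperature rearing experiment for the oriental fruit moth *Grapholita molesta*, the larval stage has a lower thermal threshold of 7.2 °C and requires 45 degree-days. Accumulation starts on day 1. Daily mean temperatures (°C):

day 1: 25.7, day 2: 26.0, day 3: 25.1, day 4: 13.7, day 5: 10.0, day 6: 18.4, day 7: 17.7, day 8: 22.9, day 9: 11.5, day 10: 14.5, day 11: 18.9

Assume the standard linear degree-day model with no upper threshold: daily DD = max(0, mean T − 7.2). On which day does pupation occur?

day 3

Daily DD above 7.2 °C: 18.5, 18.8, 17.9, 6.5, 2.8, 11.2, 10.5, 15.7, 4.3, 7.3, 11.7.
Cumulative: 18.5, 37.3, 55.2, 61.7, 64.5, 75.7, 86.2, 101.9, 106.2, 113.5, 125.2.
The total first reaches 45 DD on day 3.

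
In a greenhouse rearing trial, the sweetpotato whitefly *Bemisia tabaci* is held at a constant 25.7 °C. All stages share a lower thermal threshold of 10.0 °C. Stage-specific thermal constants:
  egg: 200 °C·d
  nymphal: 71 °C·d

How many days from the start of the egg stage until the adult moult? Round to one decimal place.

17.3 days

Daily accumulation at 25.7 °C = 25.7 − 10.0 = 15.7 DD/day.
Total K = 200 + 71 = 271 DD.
Total duration = 271 / 15.7 = 17.261 ≈ 17.3 days.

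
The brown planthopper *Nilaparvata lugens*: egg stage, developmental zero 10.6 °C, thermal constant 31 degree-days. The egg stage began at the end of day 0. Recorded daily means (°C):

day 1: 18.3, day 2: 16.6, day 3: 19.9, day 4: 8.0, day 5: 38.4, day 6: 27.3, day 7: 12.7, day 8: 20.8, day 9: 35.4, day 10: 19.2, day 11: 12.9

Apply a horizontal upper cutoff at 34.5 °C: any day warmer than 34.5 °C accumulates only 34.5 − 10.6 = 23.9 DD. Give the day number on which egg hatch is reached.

day 5

Daily DD above 10.6 °C (capped at 23.9): 7.7, 6.0, 9.3, 0.0, 23.9, 16.7, 2.1, 10.2, 23.9, 8.6, 2.3.
Cumulative: 7.7, 13.7, 23.0, 23.0, 46.9, 63.6, 65.7, 75.9, 99.8, 108.4, 110.7.
The total first reaches 31 DD on day 5.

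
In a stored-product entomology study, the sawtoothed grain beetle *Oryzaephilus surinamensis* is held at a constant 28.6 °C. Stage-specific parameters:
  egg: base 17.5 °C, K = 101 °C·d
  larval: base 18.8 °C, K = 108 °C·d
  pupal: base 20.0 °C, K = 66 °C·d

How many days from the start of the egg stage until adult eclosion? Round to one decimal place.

27.8 days

egg: 101 / (28.6 − 17.5) = 101 / 11.1 = 9.099 d.
larval: 108 / (28.6 − 18.8) = 108 / 9.8 = 11.020 d.
pupal: 66 / (28.6 − 20.0) = 66 / 8.6 = 7.674 d.
Sum = 27.794 ≈ 27.8 days.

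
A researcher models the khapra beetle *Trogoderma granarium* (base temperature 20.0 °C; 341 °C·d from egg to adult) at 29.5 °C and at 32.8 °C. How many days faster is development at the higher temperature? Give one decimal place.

9.3 days

At 29.5 °C: 341 / (29.5 − 20.0) = 341 / 9.5 = 35.895 d.
At 32.8 °C: 341 / (32.8 − 20.0) = 341 / 12.8 = 26.641 d.
Difference = |35.895 − 26.641| = 9.254 ≈ 9.3 days.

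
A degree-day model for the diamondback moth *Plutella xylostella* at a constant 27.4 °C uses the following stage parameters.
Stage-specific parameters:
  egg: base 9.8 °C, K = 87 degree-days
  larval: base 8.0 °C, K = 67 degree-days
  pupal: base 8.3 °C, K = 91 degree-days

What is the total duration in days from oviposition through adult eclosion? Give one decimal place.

egg: 87 / (27.4 − 9.8) = 87 / 17.6 = 4.943 d.
larval: 67 / (27.4 − 8.0) = 67 / 19.4 = 3.454 d.
pupal: 91 / (27.4 − 8.3) = 91 / 19.1 = 4.764 d.
Sum = 13.161 ≈ 13.2 days.

13.2 days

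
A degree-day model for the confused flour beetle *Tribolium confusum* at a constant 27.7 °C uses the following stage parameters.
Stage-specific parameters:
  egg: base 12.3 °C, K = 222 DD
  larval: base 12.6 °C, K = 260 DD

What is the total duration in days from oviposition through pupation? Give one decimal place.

egg: 222 / (27.7 − 12.3) = 222 / 15.4 = 14.416 d.
larval: 260 / (27.7 − 12.6) = 260 / 15.1 = 17.219 d.
Sum = 31.634 ≈ 31.6 days.

31.6 days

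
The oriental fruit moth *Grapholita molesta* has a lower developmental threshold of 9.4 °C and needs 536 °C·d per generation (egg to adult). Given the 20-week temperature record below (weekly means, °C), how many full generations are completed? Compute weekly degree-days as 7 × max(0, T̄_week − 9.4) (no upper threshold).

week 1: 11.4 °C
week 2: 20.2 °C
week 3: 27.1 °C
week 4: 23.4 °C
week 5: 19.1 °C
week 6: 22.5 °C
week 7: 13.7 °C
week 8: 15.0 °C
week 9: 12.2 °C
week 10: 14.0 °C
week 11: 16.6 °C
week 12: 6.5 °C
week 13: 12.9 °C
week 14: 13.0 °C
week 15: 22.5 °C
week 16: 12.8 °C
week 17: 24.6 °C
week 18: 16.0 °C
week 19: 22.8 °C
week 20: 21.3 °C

Weekly DD (7 × max(0, T̄ − 9.4)): 14.0, 75.6, 123.9, 98.0, 67.9, 91.7, 30.1, 39.2, 19.6, 32.2, 50.4, 0.0, 24.5, 25.2, 91.7, 23.8, 106.4, 46.2, 93.8, 83.3.
Season total = 1137.5 DD.
Complete generations = ⌊1137.5 / 536⌋ = 2.

2 generations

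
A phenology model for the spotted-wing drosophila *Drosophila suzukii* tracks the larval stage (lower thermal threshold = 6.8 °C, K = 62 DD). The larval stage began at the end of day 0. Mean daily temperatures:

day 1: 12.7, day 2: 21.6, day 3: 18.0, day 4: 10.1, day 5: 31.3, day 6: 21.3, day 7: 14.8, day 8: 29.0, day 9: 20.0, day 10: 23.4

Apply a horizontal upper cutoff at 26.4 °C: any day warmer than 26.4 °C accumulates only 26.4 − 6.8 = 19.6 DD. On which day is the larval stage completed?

day 6

Daily DD above 6.8 °C (capped at 19.6): 5.9, 14.8, 11.2, 3.3, 19.6, 14.5, 8.0, 19.6, 13.2, 16.6.
Cumulative: 5.9, 20.7, 31.9, 35.2, 54.8, 69.3, 77.3, 96.9, 110.1, 126.7.
The total first reaches 62 DD on day 6.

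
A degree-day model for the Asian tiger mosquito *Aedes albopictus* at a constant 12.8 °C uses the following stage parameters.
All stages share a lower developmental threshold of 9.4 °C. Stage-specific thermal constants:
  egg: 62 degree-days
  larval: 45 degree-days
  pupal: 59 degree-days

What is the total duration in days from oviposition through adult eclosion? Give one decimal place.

48.8 days

Daily accumulation at 12.8 °C = 12.8 − 9.4 = 3.4 DD/day.
Total K = 62 + 45 + 59 = 166 DD.
Total duration = 166 / 3.4 = 48.824 ≈ 48.8 days.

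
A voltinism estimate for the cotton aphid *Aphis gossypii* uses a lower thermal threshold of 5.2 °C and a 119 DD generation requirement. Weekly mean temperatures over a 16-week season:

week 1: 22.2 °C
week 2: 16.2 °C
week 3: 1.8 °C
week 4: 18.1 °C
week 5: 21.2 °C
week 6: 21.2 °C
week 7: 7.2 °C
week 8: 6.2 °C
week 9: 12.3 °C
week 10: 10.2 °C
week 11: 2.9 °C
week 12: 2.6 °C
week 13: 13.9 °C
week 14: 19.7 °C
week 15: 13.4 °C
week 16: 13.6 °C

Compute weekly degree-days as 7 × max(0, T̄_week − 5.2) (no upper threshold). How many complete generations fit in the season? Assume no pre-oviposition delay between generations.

Weekly DD (7 × max(0, T̄ − 5.2)): 119.0, 77.0, 0.0, 90.3, 112.0, 112.0, 14.0, 7.0, 49.7, 35.0, 0.0, 0.0, 60.9, 101.5, 57.4, 58.8.
Season total = 894.6 DD.
Complete generations = ⌊894.6 / 119⌋ = 7.

7 generations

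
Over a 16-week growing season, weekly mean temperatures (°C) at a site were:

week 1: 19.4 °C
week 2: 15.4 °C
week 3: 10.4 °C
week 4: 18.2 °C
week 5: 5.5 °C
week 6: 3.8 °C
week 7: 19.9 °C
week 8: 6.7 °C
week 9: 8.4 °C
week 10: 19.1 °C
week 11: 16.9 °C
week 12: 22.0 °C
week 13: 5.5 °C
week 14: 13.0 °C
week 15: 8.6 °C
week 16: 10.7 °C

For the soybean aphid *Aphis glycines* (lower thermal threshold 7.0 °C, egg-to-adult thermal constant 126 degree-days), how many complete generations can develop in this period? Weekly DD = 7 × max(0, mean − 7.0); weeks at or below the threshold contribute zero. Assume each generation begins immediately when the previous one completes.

5 generations

Weekly DD (7 × max(0, T̄ − 7.0)): 86.8, 58.8, 23.8, 78.4, 0.0, 0.0, 90.3, 0.0, 9.8, 84.7, 69.3, 105.0, 0.0, 42.0, 11.2, 25.9.
Season total = 686.0 DD.
Complete generations = ⌊686.0 / 126⌋ = 5.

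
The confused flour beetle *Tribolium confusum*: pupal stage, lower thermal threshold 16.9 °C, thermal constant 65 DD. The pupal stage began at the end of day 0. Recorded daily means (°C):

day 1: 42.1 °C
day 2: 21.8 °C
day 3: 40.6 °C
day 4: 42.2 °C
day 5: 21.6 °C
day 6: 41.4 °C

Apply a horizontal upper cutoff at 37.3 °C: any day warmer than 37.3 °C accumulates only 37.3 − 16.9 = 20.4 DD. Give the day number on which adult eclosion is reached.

Daily DD above 16.9 °C (capped at 20.4): 20.4, 4.9, 20.4, 20.4, 4.7, 20.4.
Cumulative: 20.4, 25.3, 45.7, 66.1, 70.8, 91.2.
The total first reaches 65 DD on day 4.

day 4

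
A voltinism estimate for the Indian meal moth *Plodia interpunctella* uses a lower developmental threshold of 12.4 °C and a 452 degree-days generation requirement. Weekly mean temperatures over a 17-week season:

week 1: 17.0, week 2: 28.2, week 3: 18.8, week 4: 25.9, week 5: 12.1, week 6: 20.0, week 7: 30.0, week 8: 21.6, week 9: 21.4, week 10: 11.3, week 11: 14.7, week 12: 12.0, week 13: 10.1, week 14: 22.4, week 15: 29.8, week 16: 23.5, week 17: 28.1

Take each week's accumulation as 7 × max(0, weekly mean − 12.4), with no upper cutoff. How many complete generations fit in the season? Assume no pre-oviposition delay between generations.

2 generations

Weekly DD (7 × max(0, T̄ − 12.4)): 32.2, 110.6, 44.8, 94.5, 0.0, 53.2, 123.2, 64.4, 63.0, 0.0, 16.1, 0.0, 0.0, 70.0, 121.8, 77.7, 109.9.
Season total = 981.4 DD.
Complete generations = ⌊981.4 / 452⌋ = 2.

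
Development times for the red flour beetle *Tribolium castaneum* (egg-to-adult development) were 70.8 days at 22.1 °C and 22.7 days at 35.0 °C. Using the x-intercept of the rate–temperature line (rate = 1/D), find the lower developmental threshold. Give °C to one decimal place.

Equal thermal constants: D₁(T₁ − T_b) = D₂(T₂ − T_b).
70.8·(22.1 − T_b) = 22.7·(35.0 − T_b)
T_b = (70.8·22.1 − 22.7·35.0) / (70.8 − 22.7) = 770.18 / 48.1 = 16.012 °C ≈ 16.0 °C.

16.0 °C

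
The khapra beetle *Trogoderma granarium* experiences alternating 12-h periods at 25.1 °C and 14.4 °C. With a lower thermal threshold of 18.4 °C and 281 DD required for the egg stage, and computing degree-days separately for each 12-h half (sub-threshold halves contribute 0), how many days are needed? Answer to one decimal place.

Day half: max(0, 25.1 − 18.4) × 0.5 = 6.7 × 0.5 = 3.35 DD.
Night half: max(0, 14.4 − 18.4) × 0.5 = 0.0 × 0.5 = 0.00 DD.
Per 24 h: 3.35 DD/day.
Duration = 281 / 3.35 = 83.881 ≈ 83.9 days.

83.9 days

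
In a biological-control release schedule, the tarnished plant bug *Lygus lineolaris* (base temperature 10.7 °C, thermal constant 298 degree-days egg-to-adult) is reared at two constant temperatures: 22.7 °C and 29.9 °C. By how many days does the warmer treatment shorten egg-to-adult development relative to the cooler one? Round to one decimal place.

At 22.7 °C: 298 / (22.7 − 10.7) = 298 / 12.0 = 24.833 d.
At 29.9 °C: 298 / (29.9 − 10.7) = 298 / 19.2 = 15.521 d.
Difference = |24.833 − 15.521| = 9.312 ≈ 9.3 days.

9.3 days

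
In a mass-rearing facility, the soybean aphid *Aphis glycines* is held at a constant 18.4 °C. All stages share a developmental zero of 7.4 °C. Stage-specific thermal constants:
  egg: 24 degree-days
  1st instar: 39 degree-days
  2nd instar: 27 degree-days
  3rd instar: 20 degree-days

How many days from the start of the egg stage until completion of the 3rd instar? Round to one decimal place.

Daily accumulation at 18.4 °C = 18.4 − 7.4 = 11.0 DD/day.
Total K = 24 + 39 + 27 + 20 = 110 DD.
Total duration = 110 / 11.0 = 10.000 ≈ 10.0 days.

10.0 days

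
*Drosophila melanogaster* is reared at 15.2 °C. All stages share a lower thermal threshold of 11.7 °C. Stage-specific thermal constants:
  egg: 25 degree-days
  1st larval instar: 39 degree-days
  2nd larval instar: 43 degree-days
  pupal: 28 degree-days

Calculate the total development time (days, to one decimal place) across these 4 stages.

38.6 days

Daily accumulation at 15.2 °C = 15.2 − 11.7 = 3.5 DD/day.
Total K = 25 + 39 + 43 + 28 = 135 DD.
Total duration = 135 / 3.5 = 38.571 ≈ 38.6 days.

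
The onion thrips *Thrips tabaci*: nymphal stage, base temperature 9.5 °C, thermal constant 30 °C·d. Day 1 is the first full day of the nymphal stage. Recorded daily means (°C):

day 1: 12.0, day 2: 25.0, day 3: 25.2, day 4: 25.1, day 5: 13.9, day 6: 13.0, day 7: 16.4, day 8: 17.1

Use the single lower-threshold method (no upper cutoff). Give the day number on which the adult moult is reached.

Daily DD above 9.5 °C: 2.5, 15.5, 15.7, 15.6, 4.4, 3.5, 6.9, 7.6.
Cumulative: 2.5, 18.0, 33.7, 49.3, 53.7, 57.2, 64.1, 71.7.
The total first reaches 30 DD on day 3.

day 3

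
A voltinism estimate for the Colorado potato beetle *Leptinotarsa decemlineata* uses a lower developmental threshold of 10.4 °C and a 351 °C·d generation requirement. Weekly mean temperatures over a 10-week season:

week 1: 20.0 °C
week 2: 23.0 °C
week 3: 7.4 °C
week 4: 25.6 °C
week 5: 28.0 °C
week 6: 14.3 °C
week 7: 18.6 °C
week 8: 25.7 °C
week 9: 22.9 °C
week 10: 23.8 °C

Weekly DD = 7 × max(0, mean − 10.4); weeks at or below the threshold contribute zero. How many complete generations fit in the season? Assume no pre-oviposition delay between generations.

2 generations

Weekly DD (7 × max(0, T̄ − 10.4)): 67.2, 88.2, 0.0, 106.4, 123.2, 27.3, 57.4, 107.1, 87.5, 93.8.
Season total = 758.1 DD.
Complete generations = ⌊758.1 / 351⌋ = 2.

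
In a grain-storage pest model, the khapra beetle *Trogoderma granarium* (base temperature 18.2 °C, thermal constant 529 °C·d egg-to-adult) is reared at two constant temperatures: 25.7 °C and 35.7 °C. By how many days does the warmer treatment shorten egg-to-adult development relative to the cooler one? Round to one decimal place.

40.3 days

At 25.7 °C: 529 / (25.7 − 18.2) = 529 / 7.5 = 70.533 d.
At 35.7 °C: 529 / (35.7 − 18.2) = 529 / 17.5 = 30.229 d.
Difference = |70.533 − 30.229| = 40.305 ≈ 40.3 days.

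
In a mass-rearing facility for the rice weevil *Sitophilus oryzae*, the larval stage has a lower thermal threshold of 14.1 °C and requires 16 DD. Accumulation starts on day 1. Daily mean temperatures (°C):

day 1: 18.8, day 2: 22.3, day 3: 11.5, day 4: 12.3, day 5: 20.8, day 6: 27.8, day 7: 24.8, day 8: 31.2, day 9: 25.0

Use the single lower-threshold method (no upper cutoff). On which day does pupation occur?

Daily DD above 14.1 °C: 4.7, 8.2, 0.0, 0.0, 6.7, 13.7, 10.7, 17.1, 10.9.
Cumulative: 4.7, 12.9, 12.9, 12.9, 19.6, 33.3, 44.0, 61.1, 72.0.
The total first reaches 16 DD on day 5.

day 5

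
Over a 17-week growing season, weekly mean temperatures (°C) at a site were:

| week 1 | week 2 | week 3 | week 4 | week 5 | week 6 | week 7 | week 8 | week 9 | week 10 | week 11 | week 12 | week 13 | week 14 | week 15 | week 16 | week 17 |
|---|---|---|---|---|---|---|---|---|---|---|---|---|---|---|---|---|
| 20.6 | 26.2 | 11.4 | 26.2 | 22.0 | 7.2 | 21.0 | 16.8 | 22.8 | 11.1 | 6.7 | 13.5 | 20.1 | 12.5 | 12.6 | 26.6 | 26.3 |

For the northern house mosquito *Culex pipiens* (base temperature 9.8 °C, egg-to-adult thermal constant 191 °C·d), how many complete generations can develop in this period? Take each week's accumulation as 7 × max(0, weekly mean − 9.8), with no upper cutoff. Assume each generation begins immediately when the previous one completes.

5 generations

Weekly DD (7 × max(0, T̄ − 9.8)): 75.6, 114.8, 11.2, 114.8, 85.4, 0.0, 78.4, 49.0, 91.0, 9.1, 0.0, 25.9, 72.1, 18.9, 19.6, 117.6, 115.5.
Season total = 998.9 DD.
Complete generations = ⌊998.9 / 191⌋ = 5.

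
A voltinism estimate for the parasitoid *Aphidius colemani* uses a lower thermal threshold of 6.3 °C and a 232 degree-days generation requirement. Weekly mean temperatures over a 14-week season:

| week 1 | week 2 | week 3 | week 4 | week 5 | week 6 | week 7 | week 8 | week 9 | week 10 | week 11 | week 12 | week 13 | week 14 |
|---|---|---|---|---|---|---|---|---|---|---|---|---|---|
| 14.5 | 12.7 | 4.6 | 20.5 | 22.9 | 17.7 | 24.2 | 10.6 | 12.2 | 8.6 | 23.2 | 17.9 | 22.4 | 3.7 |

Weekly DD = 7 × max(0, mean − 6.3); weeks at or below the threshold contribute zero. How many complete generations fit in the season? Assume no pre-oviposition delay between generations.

Weekly DD (7 × max(0, T̄ − 6.3)): 57.4, 44.8, 0.0, 99.4, 116.2, 79.8, 125.3, 30.1, 41.3, 16.1, 118.3, 81.2, 112.7, 0.0.
Season total = 922.6 DD.
Complete generations = ⌊922.6 / 232⌋ = 3.

3 generations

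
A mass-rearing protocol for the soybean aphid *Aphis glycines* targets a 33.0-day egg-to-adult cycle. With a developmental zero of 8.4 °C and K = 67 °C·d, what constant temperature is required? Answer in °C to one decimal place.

10.4 °C

Required daily accumulation = 67 / 33.0 = 2.030 DD/day.
T = T_base + 2.030 = 8.4 + 2.030 = 10.430 ≈ 10.4 °C.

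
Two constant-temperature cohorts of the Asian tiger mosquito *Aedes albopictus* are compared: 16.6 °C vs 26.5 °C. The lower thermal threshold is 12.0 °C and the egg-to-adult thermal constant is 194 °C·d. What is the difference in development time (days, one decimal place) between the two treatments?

28.8 days

At 16.6 °C: 194 / (16.6 − 12.0) = 194 / 4.6 = 42.174 d.
At 26.5 °C: 194 / (26.5 − 12.0) = 194 / 14.5 = 13.379 d.
Difference = |42.174 − 13.379| = 28.795 ≈ 28.8 days.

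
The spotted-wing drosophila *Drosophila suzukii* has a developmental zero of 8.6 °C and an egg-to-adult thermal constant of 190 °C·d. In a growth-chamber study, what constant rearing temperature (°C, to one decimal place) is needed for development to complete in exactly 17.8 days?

19.3 °C

Required daily accumulation = 190 / 17.8 = 10.674 DD/day.
T = T_base + 10.674 = 8.6 + 10.674 = 19.274 ≈ 19.3 °C.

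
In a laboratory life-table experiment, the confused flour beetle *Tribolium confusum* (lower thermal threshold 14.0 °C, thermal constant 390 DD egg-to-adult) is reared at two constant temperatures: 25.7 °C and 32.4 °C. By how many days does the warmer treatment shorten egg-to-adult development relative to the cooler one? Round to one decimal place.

12.1 days

At 25.7 °C: 390 / (25.7 − 14.0) = 390 / 11.7 = 33.333 d.
At 32.4 °C: 390 / (32.4 − 14.0) = 390 / 18.4 = 21.196 d.
Difference = |33.333 − 21.196| = 12.138 ≈ 12.1 days.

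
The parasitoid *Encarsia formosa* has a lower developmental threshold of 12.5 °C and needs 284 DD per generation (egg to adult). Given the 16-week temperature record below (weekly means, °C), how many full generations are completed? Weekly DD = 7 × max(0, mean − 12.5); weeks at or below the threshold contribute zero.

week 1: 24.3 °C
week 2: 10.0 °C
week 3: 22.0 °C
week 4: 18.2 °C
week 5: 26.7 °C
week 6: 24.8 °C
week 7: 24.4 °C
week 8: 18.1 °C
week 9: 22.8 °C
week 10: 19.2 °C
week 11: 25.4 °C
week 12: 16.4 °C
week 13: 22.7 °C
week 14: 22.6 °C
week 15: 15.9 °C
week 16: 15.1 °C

Weekly DD (7 × max(0, T̄ − 12.5)): 82.6, 0.0, 66.5, 39.9, 99.4, 86.1, 83.3, 39.2, 72.1, 46.9, 90.3, 27.3, 71.4, 70.7, 23.8, 18.2.
Season total = 917.7 DD.
Complete generations = ⌊917.7 / 284⌋ = 3.

3 generations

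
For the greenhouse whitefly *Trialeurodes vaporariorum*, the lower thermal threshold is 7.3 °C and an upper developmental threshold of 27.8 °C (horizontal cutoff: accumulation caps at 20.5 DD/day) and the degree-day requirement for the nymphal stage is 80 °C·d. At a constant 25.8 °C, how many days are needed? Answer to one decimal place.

4.3 days

Daily accumulation = 25.8 − 7.3 = 18.5 DD/day.
Duration = 80 / 18.5 = 4.324 ≈ 4.3 days.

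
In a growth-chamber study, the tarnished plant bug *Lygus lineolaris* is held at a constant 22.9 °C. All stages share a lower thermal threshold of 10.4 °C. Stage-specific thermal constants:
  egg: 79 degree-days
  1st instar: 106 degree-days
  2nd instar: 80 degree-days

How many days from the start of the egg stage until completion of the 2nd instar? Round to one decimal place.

Daily accumulation at 22.9 °C = 22.9 − 10.4 = 12.5 DD/day.
Total K = 79 + 106 + 80 = 265 DD.
Total duration = 265 / 12.5 = 21.200 ≈ 21.2 days.

21.2 days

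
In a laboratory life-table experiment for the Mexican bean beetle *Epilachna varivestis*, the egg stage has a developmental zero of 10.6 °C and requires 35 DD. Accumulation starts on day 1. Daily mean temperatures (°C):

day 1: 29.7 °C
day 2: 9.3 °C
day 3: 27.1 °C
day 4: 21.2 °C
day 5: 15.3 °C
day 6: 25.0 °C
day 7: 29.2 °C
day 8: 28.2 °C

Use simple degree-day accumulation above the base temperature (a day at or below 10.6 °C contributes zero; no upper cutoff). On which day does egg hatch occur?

day 3

Daily DD above 10.6 °C: 19.1, 0.0, 16.5, 10.6, 4.7, 14.4, 18.6, 17.6.
Cumulative: 19.1, 19.1, 35.6, 46.2, 50.9, 65.3, 83.9, 101.5.
The total first reaches 35 DD on day 3.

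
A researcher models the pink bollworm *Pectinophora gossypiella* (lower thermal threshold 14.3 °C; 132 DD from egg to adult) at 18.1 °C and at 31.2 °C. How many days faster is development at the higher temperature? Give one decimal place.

At 18.1 °C: 132 / (18.1 − 14.3) = 132 / 3.8 = 34.737 d.
At 31.2 °C: 132 / (31.2 − 14.3) = 132 / 16.9 = 7.811 d.
Difference = |34.737 − 7.811| = 26.926 ≈ 26.9 days.

26.9 days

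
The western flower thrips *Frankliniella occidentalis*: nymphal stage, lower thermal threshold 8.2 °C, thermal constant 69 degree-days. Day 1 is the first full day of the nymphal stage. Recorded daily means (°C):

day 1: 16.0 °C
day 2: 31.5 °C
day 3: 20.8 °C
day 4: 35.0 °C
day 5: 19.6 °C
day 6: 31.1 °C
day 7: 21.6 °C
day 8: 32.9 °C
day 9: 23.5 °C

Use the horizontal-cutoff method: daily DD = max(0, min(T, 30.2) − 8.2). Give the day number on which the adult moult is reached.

day 5

Daily DD above 8.2 °C (capped at 22.0): 7.8, 22.0, 12.6, 22.0, 11.4, 22.0, 13.4, 22.0, 15.3.
Cumulative: 7.8, 29.8, 42.4, 64.4, 75.8, 97.8, 111.2, 133.2, 148.5.
The total first reaches 69 DD on day 5.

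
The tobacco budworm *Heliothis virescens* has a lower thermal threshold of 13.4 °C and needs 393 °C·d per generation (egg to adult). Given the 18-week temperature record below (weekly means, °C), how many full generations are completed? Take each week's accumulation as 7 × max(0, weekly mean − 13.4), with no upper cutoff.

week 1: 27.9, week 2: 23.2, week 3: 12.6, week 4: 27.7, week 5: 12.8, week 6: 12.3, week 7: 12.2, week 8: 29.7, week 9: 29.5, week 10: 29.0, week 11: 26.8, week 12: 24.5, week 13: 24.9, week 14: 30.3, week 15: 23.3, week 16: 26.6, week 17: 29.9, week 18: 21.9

3 generations

Weekly DD (7 × max(0, T̄ − 13.4)): 101.5, 68.6, 0.0, 100.1, 0.0, 0.0, 0.0, 114.1, 112.7, 109.2, 93.8, 77.7, 80.5, 118.3, 69.3, 92.4, 115.5, 59.5.
Season total = 1313.2 DD.
Complete generations = ⌊1313.2 / 393⌋ = 3.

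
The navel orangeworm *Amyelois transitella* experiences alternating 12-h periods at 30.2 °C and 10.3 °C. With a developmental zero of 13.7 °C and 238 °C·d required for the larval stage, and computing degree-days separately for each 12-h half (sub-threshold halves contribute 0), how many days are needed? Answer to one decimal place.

Day half: max(0, 30.2 − 13.7) × 0.5 = 16.5 × 0.5 = 8.25 DD.
Night half: max(0, 10.3 − 13.7) × 0.5 = 0.0 × 0.5 = 0.00 DD.
Per 24 h: 8.25 DD/day.
Duration = 238 / 8.25 = 28.848 ≈ 28.8 days.

28.8 days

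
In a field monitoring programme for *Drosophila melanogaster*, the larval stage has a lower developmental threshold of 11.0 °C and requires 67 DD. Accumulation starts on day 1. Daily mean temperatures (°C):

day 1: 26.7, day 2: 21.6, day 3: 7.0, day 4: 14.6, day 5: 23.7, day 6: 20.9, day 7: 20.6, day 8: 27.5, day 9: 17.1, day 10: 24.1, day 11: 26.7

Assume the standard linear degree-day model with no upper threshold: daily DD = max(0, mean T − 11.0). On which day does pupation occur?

Daily DD above 11.0 °C: 15.7, 10.6, 0.0, 3.6, 12.7, 9.9, 9.6, 16.5, 6.1, 13.1, 15.7.
Cumulative: 15.7, 26.3, 26.3, 29.9, 42.6, 52.5, 62.1, 78.6, 84.7, 97.8, 113.5.
The total first reaches 67 DD on day 8.

day 8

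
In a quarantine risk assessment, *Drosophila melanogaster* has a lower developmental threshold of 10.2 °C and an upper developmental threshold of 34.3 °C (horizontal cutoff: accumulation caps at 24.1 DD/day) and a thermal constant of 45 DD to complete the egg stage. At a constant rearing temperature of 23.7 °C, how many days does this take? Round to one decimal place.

3.3 days

Daily accumulation = 23.7 − 10.2 = 13.5 DD/day.
Duration = 45 / 13.5 = 3.333 ≈ 3.3 days.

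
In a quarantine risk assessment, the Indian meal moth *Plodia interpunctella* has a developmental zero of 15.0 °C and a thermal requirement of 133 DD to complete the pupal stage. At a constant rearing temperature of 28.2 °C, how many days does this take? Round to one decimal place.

10.1 days

Daily accumulation = 28.2 − 15.0 = 13.2 DD/day.
Duration = 133 / 13.2 = 10.076 ≈ 10.1 days.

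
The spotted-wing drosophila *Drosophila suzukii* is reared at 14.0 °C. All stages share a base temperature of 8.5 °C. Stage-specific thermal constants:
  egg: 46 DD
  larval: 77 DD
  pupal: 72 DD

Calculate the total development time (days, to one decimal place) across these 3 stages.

Daily accumulation at 14.0 °C = 14.0 − 8.5 = 5.5 DD/day.
Total K = 46 + 77 + 72 = 195 DD.
Total duration = 195 / 5.5 = 35.455 ≈ 35.5 days.

35.5 days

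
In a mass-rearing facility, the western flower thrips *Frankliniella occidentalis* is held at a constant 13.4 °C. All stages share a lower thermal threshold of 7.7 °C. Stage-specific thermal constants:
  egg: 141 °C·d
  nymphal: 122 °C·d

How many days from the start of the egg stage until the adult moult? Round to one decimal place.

Daily accumulation at 13.4 °C = 13.4 − 7.7 = 5.7 DD/day.
Total K = 141 + 122 = 263 DD.
Total duration = 263 / 5.7 = 46.140 ≈ 46.1 days.

46.1 days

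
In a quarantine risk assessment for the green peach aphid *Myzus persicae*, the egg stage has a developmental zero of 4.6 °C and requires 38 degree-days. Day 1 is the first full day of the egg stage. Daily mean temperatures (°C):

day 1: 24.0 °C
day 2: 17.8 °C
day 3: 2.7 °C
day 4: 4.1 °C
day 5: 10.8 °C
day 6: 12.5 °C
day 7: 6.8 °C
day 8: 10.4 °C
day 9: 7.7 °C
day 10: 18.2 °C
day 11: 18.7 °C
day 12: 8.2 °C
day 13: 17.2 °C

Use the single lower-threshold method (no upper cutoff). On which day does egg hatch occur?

Daily DD above 4.6 °C: 19.4, 13.2, 0.0, 0.0, 6.2, 7.9, 2.2, 5.8, 3.1, 13.6, 14.1, 3.6, 12.6.
Cumulative: 19.4, 32.6, 32.6, 32.6, 38.8, 46.7, 48.9, 54.7, 57.8, 71.4, 85.5, 89.1, 101.7.
The total first reaches 38 DD on day 5.

day 5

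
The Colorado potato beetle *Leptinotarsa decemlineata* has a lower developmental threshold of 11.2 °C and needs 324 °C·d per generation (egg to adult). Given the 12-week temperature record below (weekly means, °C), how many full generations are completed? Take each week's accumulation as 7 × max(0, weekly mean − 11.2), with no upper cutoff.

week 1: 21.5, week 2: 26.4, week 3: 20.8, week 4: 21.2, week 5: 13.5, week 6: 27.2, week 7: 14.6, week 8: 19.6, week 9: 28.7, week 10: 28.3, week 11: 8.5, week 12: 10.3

2 generations

Weekly DD (7 × max(0, T̄ − 11.2)): 72.1, 106.4, 67.2, 70.0, 16.1, 112.0, 23.8, 58.8, 122.5, 119.7, 0.0, 0.0.
Season total = 768.6 DD.
Complete generations = ⌊768.6 / 324⌋ = 2.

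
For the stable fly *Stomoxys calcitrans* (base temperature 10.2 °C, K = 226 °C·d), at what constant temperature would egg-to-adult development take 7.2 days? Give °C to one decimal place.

Required daily accumulation = 226 / 7.2 = 31.389 DD/day.
T = T_base + 31.389 = 10.2 + 31.389 = 41.589 ≈ 41.6 °C.

41.6 °C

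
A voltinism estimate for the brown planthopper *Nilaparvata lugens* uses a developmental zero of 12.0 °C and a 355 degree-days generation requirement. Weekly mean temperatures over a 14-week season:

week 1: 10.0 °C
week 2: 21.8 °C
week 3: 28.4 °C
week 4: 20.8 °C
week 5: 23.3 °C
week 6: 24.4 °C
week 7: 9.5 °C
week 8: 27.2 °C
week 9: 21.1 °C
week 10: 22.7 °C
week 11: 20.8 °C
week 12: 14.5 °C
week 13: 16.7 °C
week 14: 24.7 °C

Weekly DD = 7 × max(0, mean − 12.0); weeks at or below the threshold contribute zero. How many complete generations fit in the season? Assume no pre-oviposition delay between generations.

2 generations

Weekly DD (7 × max(0, T̄ − 12.0)): 0.0, 68.6, 114.8, 61.6, 79.1, 86.8, 0.0, 106.4, 63.7, 74.9, 61.6, 17.5, 32.9, 88.9.
Season total = 856.8 DD.
Complete generations = ⌊856.8 / 355⌋ = 2.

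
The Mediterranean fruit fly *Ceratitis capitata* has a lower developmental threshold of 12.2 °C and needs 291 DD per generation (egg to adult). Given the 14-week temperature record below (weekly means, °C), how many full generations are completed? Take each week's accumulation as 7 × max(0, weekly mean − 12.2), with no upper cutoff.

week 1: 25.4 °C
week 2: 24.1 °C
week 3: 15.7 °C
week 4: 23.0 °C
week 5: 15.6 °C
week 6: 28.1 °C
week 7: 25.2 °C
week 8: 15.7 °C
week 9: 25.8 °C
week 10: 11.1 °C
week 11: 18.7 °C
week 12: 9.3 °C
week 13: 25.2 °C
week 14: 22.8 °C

2 generations

Weekly DD (7 × max(0, T̄ − 12.2)): 92.4, 83.3, 24.5, 75.6, 23.8, 111.3, 91.0, 24.5, 95.2, 0.0, 45.5, 0.0, 91.0, 74.2.
Season total = 832.3 DD.
Complete generations = ⌊832.3 / 291⌋ = 2.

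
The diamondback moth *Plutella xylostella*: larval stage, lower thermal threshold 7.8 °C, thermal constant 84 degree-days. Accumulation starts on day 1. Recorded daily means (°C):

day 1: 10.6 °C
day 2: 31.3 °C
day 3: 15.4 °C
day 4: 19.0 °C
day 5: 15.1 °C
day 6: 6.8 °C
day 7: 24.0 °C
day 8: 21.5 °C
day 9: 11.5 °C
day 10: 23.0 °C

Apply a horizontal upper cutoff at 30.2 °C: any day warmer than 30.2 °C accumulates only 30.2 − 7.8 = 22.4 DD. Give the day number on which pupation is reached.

day 9

Daily DD above 7.8 °C (capped at 22.4): 2.8, 22.4, 7.6, 11.2, 7.3, 0.0, 16.2, 13.7, 3.7, 15.2.
Cumulative: 2.8, 25.2, 32.8, 44.0, 51.3, 51.3, 67.5, 81.2, 84.9, 100.1.
The total first reaches 84 DD on day 9.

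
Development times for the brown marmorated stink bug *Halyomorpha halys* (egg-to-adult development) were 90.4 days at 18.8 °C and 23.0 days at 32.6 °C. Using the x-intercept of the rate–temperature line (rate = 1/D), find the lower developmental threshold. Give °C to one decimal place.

Linear rate model ⇒ the product D·(T − T_b) is constant across temperatures.
90.4·(18.8 − T_b) = 23.0·(32.6 − T_b)
T_b = (90.4·18.8 − 23.0·32.6) / (90.4 − 23.0) = 949.72 / 67.4 = 14.091 °C ≈ 14.1 °C.

14.1 °C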